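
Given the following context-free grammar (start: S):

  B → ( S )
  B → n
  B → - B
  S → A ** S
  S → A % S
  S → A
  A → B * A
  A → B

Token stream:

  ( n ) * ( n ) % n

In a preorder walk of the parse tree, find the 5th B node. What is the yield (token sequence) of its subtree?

[S [A [B ( [S [A [B n]]] )] * [A [B ( [S [A [B n]]] )]]] % [S [A [B n]]]]

n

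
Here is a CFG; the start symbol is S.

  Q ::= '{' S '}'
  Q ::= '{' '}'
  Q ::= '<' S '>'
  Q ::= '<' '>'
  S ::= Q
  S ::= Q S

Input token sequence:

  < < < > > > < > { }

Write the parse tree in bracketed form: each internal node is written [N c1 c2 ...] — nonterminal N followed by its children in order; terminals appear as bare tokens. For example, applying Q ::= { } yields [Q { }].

[S [Q < [S [Q < [S [Q < >]] >]] >] [S [Q < >] [S [Q { }]]]]

S
Q S
< S > S
< Q > S
< < S > > S
< < Q > > S
< < < > > > S
< < < > > > Q S
< < < > > > < > S
< < < > > > < > Q
< < < > > > < > { }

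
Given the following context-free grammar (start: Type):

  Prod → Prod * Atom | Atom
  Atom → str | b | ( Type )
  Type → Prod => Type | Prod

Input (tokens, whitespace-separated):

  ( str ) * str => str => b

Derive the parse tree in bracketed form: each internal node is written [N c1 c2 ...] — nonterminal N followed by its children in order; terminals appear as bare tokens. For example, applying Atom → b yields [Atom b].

[Type [Prod [Prod [Atom ( [Type [Prod [Atom str]]] )]] * [Atom str]] => [Type [Prod [Atom str]] => [Type [Prod [Atom b]]]]]

Type
Prod => Type
Prod * Atom => Type
Atom * Atom => Type
( Type ) * Atom => Type
( Prod ) * Atom => Type
( Atom ) * Atom => Type
( str ) * Atom => Type
( str ) * str => Type
( str ) * str => Prod => Type
( str ) * str => Atom => Type
( str ) * str => str => Type
( str ) * str => str => Prod
( str ) * str => str => Atom
( str ) * str => str => b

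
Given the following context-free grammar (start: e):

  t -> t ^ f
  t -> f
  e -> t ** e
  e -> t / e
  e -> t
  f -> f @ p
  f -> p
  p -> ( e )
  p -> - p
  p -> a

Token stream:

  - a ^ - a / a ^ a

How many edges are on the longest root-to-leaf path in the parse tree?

[e [t [t [f [p - [p a]]]] ^ [f [p - [p a]]]] / [e [t [t [f [p a]]] ^ [f [p a]]]]]

6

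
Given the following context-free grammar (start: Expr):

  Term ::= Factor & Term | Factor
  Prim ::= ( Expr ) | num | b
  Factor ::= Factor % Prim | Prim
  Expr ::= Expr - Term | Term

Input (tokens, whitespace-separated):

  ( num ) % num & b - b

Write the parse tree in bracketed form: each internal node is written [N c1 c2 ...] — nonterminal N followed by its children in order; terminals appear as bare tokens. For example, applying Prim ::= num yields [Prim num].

Expr
Expr - Term
Term - Term
Factor & Term - Term
Factor % Prim & Term - Term
Prim % Prim & Term - Term
( Expr ) % Prim & Term - Term
( Term ) % Prim & Term - Term
( Factor ) % Prim & Term - Term
( Prim ) % Prim & Term - Term
( num ) % Prim & Term - Term
( num ) % num & Term - Term
( num ) % num & Factor - Term
( num ) % num & Prim - Term
( num ) % num & b - Term
( num ) % num & b - Factor
( num ) % num & b - Prim
( num ) % num & b - b

[Expr [Expr [Term [Factor [Factor [Prim ( [Expr [Term [Factor [Prim num]]]] )]] % [Prim num]] & [Term [Factor [Prim b]]]]] - [Term [Factor [Prim b]]]]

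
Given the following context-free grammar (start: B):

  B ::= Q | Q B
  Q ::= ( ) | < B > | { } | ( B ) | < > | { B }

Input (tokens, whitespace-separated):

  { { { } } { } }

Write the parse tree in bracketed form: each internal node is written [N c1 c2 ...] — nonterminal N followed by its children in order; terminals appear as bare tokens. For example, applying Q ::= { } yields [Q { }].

B
Q
{ B }
{ Q B }
{ { B } B }
{ { Q } B }
{ { { } } B }
{ { { } } Q }
{ { { } } { } }

[B [Q { [B [Q { [B [Q { }]] }] [B [Q { }]]] }]]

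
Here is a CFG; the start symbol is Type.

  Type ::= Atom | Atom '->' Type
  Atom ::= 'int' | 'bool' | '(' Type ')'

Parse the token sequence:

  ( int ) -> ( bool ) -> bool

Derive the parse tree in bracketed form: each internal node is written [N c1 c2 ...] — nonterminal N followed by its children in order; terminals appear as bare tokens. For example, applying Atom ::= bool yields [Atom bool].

[Type [Atom ( [Type [Atom int]] )] -> [Type [Atom ( [Type [Atom bool]] )] -> [Type [Atom bool]]]]

Type
Atom -> Type
( Type ) -> Type
( Atom ) -> Type
( int ) -> Type
( int ) -> Atom -> Type
( int ) -> ( Type ) -> Type
( int ) -> ( Atom ) -> Type
( int ) -> ( bool ) -> Type
( int ) -> ( bool ) -> Atom
( int ) -> ( bool ) -> bool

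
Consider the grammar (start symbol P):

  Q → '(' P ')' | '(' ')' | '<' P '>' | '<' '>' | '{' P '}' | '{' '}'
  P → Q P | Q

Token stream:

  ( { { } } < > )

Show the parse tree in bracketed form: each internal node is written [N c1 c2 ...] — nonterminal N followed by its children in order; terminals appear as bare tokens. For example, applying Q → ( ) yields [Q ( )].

[P [Q ( [P [Q { [P [Q { }]] }] [P [Q < >]]] )]]

P
Q
( P )
( Q P )
( { P } P )
( { Q } P )
( { { } } P )
( { { } } Q )
( { { } } < > )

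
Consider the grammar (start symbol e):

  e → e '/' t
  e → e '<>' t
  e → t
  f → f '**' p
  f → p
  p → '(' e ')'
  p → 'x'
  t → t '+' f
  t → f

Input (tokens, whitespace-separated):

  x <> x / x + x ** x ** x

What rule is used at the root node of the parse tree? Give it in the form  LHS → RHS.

[e [e [e [t [f [p x]]]] <> [t [f [p x]]]] / [t [t [f [p x]]] + [f [f [f [p x]] ** [p x]] ** [p x]]]]

e → e '/' t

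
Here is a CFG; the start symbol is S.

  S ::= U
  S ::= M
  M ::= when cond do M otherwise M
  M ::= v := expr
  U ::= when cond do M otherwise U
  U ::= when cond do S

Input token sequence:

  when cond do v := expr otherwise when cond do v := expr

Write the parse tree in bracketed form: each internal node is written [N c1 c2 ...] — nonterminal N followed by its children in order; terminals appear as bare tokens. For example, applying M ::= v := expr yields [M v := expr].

[S [U when cond do [M v := expr] otherwise [U when cond do [S [M v := expr]]]]]

S
U
when cond do M otherwise U
when cond do v := expr otherwise U
when cond do v := expr otherwise when cond do S
when cond do v := expr otherwise when cond do M
when cond do v := expr otherwise when cond do v := expr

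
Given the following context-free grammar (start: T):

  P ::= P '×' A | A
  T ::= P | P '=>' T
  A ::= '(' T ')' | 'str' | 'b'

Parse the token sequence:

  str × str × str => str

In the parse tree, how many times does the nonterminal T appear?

[T [P [P [P [A str]] × [A str]] × [A str]] => [T [P [A str]]]]

2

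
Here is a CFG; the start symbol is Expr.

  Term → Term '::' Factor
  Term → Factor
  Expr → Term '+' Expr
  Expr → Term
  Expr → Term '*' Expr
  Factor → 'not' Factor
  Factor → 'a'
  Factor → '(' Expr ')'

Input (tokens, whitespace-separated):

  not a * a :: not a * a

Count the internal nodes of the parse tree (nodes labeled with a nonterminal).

13

[Expr [Term [Factor not [Factor a]]] * [Expr [Term [Term [Factor a]] :: [Factor not [Factor a]]] * [Expr [Term [Factor a]]]]]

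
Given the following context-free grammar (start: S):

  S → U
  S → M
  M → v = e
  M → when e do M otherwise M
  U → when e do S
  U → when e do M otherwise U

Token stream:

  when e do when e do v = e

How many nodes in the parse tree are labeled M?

1

[S [U when e do [S [U when e do [S [M v = e]]]]]]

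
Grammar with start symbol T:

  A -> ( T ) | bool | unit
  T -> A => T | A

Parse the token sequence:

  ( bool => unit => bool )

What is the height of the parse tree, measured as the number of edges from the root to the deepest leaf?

6

[T [A ( [T [A bool] => [T [A unit] => [T [A bool]]]] )]]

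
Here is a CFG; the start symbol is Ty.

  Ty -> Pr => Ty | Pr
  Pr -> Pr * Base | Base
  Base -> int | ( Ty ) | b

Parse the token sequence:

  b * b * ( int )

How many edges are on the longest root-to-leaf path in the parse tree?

[Ty [Pr [Pr [Pr [Base b]] * [Base b]] * [Base ( [Ty [Pr [Base int]]] )]]]

6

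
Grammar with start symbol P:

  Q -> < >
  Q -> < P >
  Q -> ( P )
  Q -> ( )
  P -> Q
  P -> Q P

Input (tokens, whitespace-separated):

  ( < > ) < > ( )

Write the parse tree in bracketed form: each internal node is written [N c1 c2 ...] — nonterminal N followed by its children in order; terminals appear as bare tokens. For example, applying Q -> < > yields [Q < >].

P
Q P
( P ) P
( Q ) P
( < > ) P
( < > ) Q P
( < > ) < > P
( < > ) < > Q
( < > ) < > ( )

[P [Q ( [P [Q < >]] )] [P [Q < >] [P [Q ( )]]]]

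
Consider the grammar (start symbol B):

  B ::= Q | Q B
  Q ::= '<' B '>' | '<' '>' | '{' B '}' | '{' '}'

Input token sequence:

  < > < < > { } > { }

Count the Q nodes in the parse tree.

5

[B [Q < >] [B [Q < [B [Q < >] [B [Q { }]]] >] [B [Q { }]]]]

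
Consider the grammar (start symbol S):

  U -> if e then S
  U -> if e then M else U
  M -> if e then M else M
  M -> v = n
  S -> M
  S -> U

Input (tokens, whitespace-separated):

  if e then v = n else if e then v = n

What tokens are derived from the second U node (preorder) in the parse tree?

if e then v = n

[S [U if e then [M v = n] else [U if e then [S [M v = n]]]]]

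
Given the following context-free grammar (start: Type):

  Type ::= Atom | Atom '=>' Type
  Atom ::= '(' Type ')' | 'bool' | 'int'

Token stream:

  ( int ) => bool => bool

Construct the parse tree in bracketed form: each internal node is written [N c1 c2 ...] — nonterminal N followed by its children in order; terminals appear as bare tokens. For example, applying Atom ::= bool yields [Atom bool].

[Type [Atom ( [Type [Atom int]] )] => [Type [Atom bool] => [Type [Atom bool]]]]

Type
Atom => Type
( Type ) => Type
( Atom ) => Type
( int ) => Type
( int ) => Atom => Type
( int ) => bool => Type
( int ) => bool => Atom
( int ) => bool => bool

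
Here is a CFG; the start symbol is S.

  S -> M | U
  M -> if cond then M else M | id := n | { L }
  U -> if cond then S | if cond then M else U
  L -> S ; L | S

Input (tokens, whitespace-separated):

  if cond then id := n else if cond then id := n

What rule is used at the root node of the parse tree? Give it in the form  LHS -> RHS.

S -> U

[S [U if cond then [M id := n] else [U if cond then [S [M id := n]]]]]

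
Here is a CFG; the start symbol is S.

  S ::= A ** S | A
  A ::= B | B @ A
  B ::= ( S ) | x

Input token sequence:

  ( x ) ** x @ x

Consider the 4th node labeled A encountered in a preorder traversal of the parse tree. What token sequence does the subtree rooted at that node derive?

[S [A [B ( [S [A [B x]]] )]] ** [S [A [B x] @ [A [B x]]]]]

x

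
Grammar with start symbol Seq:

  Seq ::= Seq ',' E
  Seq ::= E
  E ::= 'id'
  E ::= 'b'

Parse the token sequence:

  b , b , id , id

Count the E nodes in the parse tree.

[Seq [Seq [Seq [Seq [E b]] , [E b]] , [E id]] , [E id]]

4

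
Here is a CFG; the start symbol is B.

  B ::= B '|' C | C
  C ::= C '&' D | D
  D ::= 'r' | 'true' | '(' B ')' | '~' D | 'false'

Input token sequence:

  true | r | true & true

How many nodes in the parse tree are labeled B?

[B [B [B [C [D true]]] | [C [D r]]] | [C [C [D true]] & [D true]]]

3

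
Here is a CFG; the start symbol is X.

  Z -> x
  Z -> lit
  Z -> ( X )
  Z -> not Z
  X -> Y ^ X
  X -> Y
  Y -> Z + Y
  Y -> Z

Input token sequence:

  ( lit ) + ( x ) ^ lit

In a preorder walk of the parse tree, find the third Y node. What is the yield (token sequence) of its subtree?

( x )

[X [Y [Z ( [X [Y [Z lit]]] )] + [Y [Z ( [X [Y [Z x]]] )]]] ^ [X [Y [Z lit]]]]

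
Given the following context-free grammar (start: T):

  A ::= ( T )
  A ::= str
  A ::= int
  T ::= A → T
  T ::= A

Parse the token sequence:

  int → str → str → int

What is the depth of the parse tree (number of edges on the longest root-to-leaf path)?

5

[T [A int] → [T [A str] → [T [A str] → [T [A int]]]]]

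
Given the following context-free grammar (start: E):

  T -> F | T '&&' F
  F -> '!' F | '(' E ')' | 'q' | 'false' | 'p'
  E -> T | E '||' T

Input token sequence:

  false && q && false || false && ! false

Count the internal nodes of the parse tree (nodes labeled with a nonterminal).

[E [E [T [T [T [F false]] && [F q]] && [F false]]] || [T [T [F false]] && [F ! [F false]]]]

13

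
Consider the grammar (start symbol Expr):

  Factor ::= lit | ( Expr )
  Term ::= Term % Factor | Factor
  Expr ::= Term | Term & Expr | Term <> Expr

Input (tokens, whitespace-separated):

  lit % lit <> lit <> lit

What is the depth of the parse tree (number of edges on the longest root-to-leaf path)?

[Expr [Term [Term [Factor lit]] % [Factor lit]] <> [Expr [Term [Factor lit]] <> [Expr [Term [Factor lit]]]]]

5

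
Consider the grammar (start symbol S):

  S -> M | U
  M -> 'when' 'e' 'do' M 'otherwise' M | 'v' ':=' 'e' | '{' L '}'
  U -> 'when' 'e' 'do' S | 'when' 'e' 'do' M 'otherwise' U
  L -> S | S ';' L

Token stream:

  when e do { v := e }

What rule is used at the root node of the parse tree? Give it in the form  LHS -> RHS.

S -> U

[S [U when e do [S [M { [L [S [M v := e]]] }]]]]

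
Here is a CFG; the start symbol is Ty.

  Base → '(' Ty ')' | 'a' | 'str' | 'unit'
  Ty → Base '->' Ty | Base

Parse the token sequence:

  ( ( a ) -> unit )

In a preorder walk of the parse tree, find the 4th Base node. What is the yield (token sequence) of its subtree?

unit

[Ty [Base ( [Ty [Base ( [Ty [Base a]] )] -> [Ty [Base unit]]] )]]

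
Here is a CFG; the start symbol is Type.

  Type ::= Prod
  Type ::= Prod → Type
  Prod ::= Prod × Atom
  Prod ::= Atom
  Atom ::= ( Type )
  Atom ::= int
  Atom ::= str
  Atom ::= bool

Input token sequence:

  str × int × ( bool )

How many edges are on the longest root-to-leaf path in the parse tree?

[Type [Prod [Prod [Prod [Atom str]] × [Atom int]] × [Atom ( [Type [Prod [Atom bool]]] )]]]

6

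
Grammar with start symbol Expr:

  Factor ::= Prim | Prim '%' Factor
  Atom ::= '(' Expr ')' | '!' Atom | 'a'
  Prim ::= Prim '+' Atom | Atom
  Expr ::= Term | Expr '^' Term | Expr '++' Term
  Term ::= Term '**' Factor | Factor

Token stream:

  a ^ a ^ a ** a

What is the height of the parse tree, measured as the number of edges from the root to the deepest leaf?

7

[Expr [Expr [Expr [Term [Factor [Prim [Atom a]]]]] ^ [Term [Factor [Prim [Atom a]]]]] ^ [Term [Term [Factor [Prim [Atom a]]]] ** [Factor [Prim [Atom a]]]]]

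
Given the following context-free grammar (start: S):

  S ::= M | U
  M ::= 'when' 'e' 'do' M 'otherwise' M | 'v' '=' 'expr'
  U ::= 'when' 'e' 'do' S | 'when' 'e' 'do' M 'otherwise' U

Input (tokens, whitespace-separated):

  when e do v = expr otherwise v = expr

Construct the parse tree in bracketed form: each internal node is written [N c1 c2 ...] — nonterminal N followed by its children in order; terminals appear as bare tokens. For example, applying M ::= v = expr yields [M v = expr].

[S [M when e do [M v = expr] otherwise [M v = expr]]]

S
M
when e do M otherwise M
when e do v = expr otherwise M
when e do v = expr otherwise v = expr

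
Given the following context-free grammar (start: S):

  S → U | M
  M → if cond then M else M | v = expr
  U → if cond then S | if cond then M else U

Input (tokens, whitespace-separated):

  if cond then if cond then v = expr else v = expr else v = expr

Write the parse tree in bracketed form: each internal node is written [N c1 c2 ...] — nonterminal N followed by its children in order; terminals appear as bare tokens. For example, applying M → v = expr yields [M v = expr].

[S [M if cond then [M if cond then [M v = expr] else [M v = expr]] else [M v = expr]]]

S
M
if cond then M else M
if cond then if cond then M else M else M
if cond then if cond then v = expr else M else M
if cond then if cond then v = expr else v = expr else M
if cond then if cond then v = expr else v = expr else v = expr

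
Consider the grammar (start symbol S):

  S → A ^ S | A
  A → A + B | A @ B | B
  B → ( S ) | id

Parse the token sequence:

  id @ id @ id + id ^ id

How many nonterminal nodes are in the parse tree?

[S [A [A [A [A [B id]] @ [B id]] @ [B id]] + [B id]] ^ [S [A [B id]]]]

12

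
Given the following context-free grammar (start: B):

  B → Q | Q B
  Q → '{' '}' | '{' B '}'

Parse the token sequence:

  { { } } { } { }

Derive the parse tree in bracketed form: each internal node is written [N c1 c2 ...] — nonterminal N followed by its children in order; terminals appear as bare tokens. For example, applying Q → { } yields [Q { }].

[B [Q { [B [Q { }]] }] [B [Q { }] [B [Q { }]]]]

B
Q B
{ B } B
{ Q } B
{ { } } B
{ { } } Q B
{ { } } { } B
{ { } } { } Q
{ { } } { } { }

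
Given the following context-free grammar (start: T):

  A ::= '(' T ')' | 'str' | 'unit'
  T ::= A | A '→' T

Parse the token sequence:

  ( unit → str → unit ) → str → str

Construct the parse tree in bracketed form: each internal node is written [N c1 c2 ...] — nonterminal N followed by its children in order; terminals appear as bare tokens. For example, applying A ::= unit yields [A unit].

[T [A ( [T [A unit] → [T [A str] → [T [A unit]]]] )] → [T [A str] → [T [A str]]]]

T
A → T
( T ) → T
( A → T ) → T
( unit → T ) → T
( unit → A → T ) → T
( unit → str → T ) → T
( unit → str → A ) → T
( unit → str → unit ) → T
( unit → str → unit ) → A → T
( unit → str → unit ) → str → T
( unit → str → unit ) → str → A
( unit → str → unit ) → str → str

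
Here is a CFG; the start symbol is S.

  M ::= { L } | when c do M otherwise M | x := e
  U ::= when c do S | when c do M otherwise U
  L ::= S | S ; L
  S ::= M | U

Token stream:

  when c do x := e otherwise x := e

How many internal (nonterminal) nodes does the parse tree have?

4

[S [M when c do [M x := e] otherwise [M x := e]]]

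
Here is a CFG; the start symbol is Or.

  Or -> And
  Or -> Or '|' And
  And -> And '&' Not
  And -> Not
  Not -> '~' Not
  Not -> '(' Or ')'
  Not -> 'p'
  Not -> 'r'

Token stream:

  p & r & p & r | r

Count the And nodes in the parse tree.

5

[Or [Or [And [And [And [And [Not p]] & [Not r]] & [Not p]] & [Not r]]] | [And [Not r]]]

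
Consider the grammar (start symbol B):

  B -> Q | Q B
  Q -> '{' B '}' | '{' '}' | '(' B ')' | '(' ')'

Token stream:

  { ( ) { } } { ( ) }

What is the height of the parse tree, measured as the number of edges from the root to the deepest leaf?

5

[B [Q { [B [Q ( )] [B [Q { }]]] }] [B [Q { [B [Q ( )]] }]]]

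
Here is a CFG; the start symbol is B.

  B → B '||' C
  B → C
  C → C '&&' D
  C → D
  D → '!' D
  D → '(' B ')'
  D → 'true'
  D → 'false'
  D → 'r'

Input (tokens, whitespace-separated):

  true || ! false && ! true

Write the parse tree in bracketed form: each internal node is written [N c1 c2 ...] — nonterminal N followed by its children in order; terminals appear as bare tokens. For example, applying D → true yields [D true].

B
B || C
C || C
D || C
true || C
true || C && D
true || D && D
true || ! D && D
true || ! false && D
true || ! false && ! D
true || ! false && ! true

[B [B [C [D true]]] || [C [C [D ! [D false]]] && [D ! [D true]]]]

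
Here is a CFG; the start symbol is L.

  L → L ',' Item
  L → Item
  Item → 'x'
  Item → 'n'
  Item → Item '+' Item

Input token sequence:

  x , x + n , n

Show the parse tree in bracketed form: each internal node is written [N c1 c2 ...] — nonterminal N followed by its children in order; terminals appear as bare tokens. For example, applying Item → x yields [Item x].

[L [L [L [Item x]] , [Item [Item x] + [Item n]]] , [Item n]]

L
L , Item
L , Item , Item
Item , Item , Item
x , Item , Item
x , Item + Item , Item
x , x + Item , Item
x , x + n , Item
x , x + n , n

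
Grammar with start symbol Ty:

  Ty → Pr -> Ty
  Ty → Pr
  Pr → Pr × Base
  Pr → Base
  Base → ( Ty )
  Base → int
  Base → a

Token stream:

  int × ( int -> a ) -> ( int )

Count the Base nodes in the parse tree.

[Ty [Pr [Pr [Base int]] × [Base ( [Ty [Pr [Base int]] -> [Ty [Pr [Base a]]]] )]] -> [Ty [Pr [Base ( [Ty [Pr [Base int]]] )]]]]

6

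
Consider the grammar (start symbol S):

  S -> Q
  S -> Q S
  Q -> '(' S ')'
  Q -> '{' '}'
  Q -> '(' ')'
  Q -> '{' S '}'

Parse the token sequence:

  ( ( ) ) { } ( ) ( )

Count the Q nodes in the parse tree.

[S [Q ( [S [Q ( )]] )] [S [Q { }] [S [Q ( )] [S [Q ( )]]]]]

5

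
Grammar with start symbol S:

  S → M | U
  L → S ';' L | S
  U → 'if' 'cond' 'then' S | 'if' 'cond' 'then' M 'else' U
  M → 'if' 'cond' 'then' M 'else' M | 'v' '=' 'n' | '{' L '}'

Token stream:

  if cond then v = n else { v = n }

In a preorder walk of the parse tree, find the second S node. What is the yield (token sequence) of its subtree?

v = n

[S [M if cond then [M v = n] else [M { [L [S [M v = n]]] }]]]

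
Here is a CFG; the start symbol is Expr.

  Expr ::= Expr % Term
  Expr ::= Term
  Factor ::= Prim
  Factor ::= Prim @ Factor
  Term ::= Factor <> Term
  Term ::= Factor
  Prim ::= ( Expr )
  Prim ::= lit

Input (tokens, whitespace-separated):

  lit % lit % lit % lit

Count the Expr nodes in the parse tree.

4

[Expr [Expr [Expr [Expr [Term [Factor [Prim lit]]]] % [Term [Factor [Prim lit]]]] % [Term [Factor [Prim lit]]]] % [Term [Factor [Prim lit]]]]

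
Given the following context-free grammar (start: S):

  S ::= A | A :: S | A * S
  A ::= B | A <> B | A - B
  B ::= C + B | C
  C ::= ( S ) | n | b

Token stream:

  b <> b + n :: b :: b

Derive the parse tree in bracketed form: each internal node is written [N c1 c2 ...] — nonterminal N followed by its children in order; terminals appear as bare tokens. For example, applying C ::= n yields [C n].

[S [A [A [B [C b]]] <> [B [C b] + [B [C n]]]] :: [S [A [B [C b]]] :: [S [A [B [C b]]]]]]

S
A :: S
A <> B :: S
B <> B :: S
C <> B :: S
b <> B :: S
b <> C + B :: S
b <> b + B :: S
b <> b + C :: S
b <> b + n :: S
b <> b + n :: A :: S
b <> b + n :: B :: S
b <> b + n :: C :: S
b <> b + n :: b :: S
b <> b + n :: b :: A
b <> b + n :: b :: B
b <> b + n :: b :: C
b <> b + n :: b :: b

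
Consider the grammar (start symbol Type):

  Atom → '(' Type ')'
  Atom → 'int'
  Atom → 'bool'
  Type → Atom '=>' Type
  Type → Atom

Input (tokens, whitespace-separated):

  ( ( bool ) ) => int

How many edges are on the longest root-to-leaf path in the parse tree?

[Type [Atom ( [Type [Atom ( [Type [Atom bool]] )]] )] => [Type [Atom int]]]

6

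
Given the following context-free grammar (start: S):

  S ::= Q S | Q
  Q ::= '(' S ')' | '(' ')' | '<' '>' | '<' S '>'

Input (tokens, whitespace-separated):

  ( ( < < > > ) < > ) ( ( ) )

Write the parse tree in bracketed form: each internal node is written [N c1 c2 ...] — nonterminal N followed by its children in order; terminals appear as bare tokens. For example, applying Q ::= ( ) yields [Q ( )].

[S [Q ( [S [Q ( [S [Q < [S [Q < >]] >]] )] [S [Q < >]]] )] [S [Q ( [S [Q ( )]] )]]]

S
Q S
( S ) S
( Q S ) S
( ( S ) S ) S
( ( Q ) S ) S
( ( < S > ) S ) S
( ( < Q > ) S ) S
( ( < < > > ) S ) S
( ( < < > > ) Q ) S
( ( < < > > ) < > ) S
( ( < < > > ) < > ) Q
( ( < < > > ) < > ) ( S )
( ( < < > > ) < > ) ( Q )
( ( < < > > ) < > ) ( ( ) )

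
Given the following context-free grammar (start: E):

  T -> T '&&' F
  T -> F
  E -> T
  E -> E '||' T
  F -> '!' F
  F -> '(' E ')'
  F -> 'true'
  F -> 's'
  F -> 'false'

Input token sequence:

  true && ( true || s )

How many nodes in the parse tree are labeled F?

[E [T [T [F true]] && [F ( [E [E [T [F true]]] || [T [F s]]] )]]]

4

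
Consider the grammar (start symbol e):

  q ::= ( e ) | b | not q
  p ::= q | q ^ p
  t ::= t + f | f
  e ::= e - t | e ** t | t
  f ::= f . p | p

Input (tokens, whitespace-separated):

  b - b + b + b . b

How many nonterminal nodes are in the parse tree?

[e [e [t [f [p [q b]]]]] - [t [t [t [f [p [q b]]]] + [f [p [q b]]]] + [f [f [p [q b]]] . [p [q b]]]]]

21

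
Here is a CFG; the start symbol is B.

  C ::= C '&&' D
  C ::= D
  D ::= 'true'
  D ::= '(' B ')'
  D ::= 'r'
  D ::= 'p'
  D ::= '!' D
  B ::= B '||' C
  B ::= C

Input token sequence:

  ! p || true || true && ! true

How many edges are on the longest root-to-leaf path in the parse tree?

[B [B [B [C [D ! [D p]]]] || [C [D true]]] || [C [C [D true]] && [D ! [D true]]]]

6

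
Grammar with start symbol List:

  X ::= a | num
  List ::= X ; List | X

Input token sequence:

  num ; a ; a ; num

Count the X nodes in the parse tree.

[List [X num] ; [List [X a] ; [List [X a] ; [List [X num]]]]]

4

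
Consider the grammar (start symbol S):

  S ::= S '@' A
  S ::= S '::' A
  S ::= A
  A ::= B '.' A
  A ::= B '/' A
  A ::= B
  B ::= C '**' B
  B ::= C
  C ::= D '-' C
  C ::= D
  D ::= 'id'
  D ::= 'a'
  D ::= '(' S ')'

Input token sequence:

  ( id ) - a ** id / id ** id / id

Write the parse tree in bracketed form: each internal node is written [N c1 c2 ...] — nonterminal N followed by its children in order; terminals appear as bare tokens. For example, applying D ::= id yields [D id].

[S [A [B [C [D ( [S [A [B [C [D id]]]]] )] - [C [D a]]] ** [B [C [D id]]]] / [A [B [C [D id]] ** [B [C [D id]]]] / [A [B [C [D id]]]]]]]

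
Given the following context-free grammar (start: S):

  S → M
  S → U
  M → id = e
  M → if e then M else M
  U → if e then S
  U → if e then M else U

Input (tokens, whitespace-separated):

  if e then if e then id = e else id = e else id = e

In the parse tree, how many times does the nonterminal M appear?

5

[S [M if e then [M if e then [M id = e] else [M id = e]] else [M id = e]]]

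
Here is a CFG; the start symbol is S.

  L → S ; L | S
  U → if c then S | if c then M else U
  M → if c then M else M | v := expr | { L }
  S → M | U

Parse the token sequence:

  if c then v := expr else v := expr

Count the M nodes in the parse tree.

[S [M if c then [M v := expr] else [M v := expr]]]

3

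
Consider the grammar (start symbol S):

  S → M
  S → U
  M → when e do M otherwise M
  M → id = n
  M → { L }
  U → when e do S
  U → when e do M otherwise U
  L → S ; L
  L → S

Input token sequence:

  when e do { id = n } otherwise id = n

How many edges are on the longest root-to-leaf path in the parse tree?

6

[S [M when e do [M { [L [S [M id = n]]] }] otherwise [M id = n]]]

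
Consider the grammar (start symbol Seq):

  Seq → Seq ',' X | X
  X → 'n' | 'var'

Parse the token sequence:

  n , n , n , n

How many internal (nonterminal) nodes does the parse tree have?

[Seq [Seq [Seq [Seq [X n]] , [X n]] , [X n]] , [X n]]

8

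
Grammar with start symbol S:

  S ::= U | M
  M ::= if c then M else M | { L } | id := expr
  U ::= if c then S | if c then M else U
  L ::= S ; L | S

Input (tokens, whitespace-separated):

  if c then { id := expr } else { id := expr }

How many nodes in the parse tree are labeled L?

2

[S [M if c then [M { [L [S [M id := expr]]] }] else [M { [L [S [M id := expr]]] }]]]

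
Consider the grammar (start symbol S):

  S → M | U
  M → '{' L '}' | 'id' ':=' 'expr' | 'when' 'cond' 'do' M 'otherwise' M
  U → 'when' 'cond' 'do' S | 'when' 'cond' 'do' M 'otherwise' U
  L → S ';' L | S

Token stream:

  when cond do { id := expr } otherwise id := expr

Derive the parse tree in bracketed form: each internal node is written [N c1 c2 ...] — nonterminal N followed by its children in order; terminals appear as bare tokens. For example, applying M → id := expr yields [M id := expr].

S
M
when cond do M otherwise M
when cond do { L } otherwise M
when cond do { S } otherwise M
when cond do { M } otherwise M
when cond do { id := expr } otherwise M
when cond do { id := expr } otherwise id := expr

[S [M when cond do [M { [L [S [M id := expr]]] }] otherwise [M id := expr]]]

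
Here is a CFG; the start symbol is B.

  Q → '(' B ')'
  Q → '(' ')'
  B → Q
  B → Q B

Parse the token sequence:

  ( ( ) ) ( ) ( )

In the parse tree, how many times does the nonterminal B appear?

4

[B [Q ( [B [Q ( )]] )] [B [Q ( )] [B [Q ( )]]]]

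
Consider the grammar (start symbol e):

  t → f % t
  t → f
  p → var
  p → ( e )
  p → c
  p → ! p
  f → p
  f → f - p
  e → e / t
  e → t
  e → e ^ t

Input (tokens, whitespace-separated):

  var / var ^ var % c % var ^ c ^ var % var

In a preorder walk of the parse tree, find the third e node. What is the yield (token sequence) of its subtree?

var / var ^ var % c % var

[e [e [e [e [e [t [f [p var]]]] / [t [f [p var]]]] ^ [t [f [p var]] % [t [f [p c]] % [t [f [p var]]]]]] ^ [t [f [p c]]]] ^ [t [f [p var]] % [t [f [p var]]]]]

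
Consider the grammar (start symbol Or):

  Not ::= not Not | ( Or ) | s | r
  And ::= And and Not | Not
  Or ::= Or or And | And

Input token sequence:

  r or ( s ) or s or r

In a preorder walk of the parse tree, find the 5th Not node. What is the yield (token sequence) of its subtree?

r

[Or [Or [Or [Or [And [Not r]]] or [And [Not ( [Or [And [Not s]]] )]]] or [And [Not s]]] or [And [Not r]]]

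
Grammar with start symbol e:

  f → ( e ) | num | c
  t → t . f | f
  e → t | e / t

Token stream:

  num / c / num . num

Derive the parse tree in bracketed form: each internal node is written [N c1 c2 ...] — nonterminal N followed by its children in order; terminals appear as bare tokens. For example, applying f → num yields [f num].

[e [e [e [t [f num]]] / [t [f c]]] / [t [t [f num]] . [f num]]]

e
e / t
e / t / t
t / t / t
f / t / t
num / t / t
num / f / t
num / c / t
num / c / t . f
num / c / f . f
num / c / num . f
num / c / num . num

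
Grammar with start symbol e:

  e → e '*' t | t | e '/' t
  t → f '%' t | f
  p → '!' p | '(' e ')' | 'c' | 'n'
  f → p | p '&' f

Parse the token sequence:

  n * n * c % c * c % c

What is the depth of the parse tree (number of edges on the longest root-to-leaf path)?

7

[e [e [e [e [t [f [p n]]]] * [t [f [p n]]]] * [t [f [p c]] % [t [f [p c]]]]] * [t [f [p c]] % [t [f [p c]]]]]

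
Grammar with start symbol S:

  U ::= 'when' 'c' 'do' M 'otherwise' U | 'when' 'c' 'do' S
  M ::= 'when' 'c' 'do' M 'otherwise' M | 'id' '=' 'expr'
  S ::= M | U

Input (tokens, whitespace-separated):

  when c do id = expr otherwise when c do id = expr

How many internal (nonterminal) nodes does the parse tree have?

[S [U when c do [M id = expr] otherwise [U when c do [S [M id = expr]]]]]

6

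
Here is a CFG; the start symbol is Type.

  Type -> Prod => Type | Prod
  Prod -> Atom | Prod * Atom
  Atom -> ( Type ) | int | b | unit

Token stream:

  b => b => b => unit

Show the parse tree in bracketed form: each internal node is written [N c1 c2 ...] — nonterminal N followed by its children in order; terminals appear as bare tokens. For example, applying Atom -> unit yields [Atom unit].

[Type [Prod [Atom b]] => [Type [Prod [Atom b]] => [Type [Prod [Atom b]] => [Type [Prod [Atom unit]]]]]]

Type
Prod => Type
Atom => Type
b => Type
b => Prod => Type
b => Atom => Type
b => b => Type
b => b => Prod => Type
b => b => Atom => Type
b => b => b => Type
b => b => b => Prod
b => b => b => Atom
b => b => b => unit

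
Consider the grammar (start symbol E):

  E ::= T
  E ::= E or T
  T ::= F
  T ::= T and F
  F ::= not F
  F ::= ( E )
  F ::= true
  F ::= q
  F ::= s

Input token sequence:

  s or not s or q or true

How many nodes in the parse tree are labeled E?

[E [E [E [E [T [F s]]] or [T [F not [F s]]]] or [T [F q]]] or [T [F true]]]

4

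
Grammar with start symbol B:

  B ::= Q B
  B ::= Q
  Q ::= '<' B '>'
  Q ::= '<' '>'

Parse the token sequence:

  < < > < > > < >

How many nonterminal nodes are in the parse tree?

8

[B [Q < [B [Q < >] [B [Q < >]]] >] [B [Q < >]]]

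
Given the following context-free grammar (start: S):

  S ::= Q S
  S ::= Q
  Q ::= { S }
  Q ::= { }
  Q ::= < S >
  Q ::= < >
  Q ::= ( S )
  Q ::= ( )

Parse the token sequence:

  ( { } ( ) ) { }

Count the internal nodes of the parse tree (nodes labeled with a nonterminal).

[S [Q ( [S [Q { }] [S [Q ( )]]] )] [S [Q { }]]]

8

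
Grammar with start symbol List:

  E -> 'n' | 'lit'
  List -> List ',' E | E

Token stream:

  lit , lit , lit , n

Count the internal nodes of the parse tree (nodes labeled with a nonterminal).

8

[List [List [List [List [E lit]] , [E lit]] , [E lit]] , [E n]]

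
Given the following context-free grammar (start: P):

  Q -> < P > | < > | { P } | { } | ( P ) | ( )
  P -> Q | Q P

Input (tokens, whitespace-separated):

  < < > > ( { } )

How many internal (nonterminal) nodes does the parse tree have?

[P [Q < [P [Q < >]] >] [P [Q ( [P [Q { }]] )]]]

8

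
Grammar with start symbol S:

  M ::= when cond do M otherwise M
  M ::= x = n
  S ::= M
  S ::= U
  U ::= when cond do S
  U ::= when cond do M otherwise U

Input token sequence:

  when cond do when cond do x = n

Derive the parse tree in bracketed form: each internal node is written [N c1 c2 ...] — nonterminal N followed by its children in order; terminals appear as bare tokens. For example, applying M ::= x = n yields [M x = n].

[S [U when cond do [S [U when cond do [S [M x = n]]]]]]

S
U
when cond do S
when cond do U
when cond do when cond do S
when cond do when cond do M
when cond do when cond do x = n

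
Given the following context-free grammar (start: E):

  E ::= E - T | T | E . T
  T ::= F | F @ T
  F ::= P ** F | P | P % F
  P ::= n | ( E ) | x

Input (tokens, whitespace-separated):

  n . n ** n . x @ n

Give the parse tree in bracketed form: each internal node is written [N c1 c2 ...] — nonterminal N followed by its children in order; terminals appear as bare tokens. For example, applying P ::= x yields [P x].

E
E . T
E . T . T
T . T . T
F . T . T
P . T . T
n . T . T
n . F . T
n . P ** F . T
n . n ** F . T
n . n ** P . T
n . n ** n . T
n . n ** n . F @ T
n . n ** n . P @ T
n . n ** n . x @ T
n . n ** n . x @ F
n . n ** n . x @ P
n . n ** n . x @ n

[E [E [E [T [F [P n]]]] . [T [F [P n] ** [F [P n]]]]] . [T [F [P x]] @ [T [F [P n]]]]]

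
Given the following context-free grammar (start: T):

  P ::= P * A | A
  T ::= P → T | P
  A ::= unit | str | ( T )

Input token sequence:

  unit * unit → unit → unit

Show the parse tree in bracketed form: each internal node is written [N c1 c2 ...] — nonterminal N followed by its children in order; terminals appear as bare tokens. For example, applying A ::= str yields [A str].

T
P → T
P * A → T
A * A → T
unit * A → T
unit * unit → T
unit * unit → P → T
unit * unit → A → T
unit * unit → unit → T
unit * unit → unit → P
unit * unit → unit → A
unit * unit → unit → unit

[T [P [P [A unit]] * [A unit]] → [T [P [A unit]] → [T [P [A unit]]]]]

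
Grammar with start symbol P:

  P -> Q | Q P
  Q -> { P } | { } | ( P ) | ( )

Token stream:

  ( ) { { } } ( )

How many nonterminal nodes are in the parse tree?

[P [Q ( )] [P [Q { [P [Q { }]] }] [P [Q ( )]]]]

8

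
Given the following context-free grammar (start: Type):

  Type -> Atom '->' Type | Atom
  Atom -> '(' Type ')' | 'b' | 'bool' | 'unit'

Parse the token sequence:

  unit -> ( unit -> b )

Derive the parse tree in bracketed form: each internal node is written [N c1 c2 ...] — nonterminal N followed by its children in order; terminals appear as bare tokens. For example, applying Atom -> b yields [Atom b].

[Type [Atom unit] -> [Type [Atom ( [Type [Atom unit] -> [Type [Atom b]]] )]]]

Type
Atom -> Type
unit -> Type
unit -> Atom
unit -> ( Type )
unit -> ( Atom -> Type )
unit -> ( unit -> Type )
unit -> ( unit -> Atom )
unit -> ( unit -> b )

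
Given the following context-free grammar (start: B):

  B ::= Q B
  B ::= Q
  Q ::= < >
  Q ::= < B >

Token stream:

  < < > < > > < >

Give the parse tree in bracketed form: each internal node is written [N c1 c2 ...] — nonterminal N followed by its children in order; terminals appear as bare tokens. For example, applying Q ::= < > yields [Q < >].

B
Q B
< B > B
< Q B > B
< < > B > B
< < > Q > B
< < > < > > B
< < > < > > Q
< < > < > > < >

[B [Q < [B [Q < >] [B [Q < >]]] >] [B [Q < >]]]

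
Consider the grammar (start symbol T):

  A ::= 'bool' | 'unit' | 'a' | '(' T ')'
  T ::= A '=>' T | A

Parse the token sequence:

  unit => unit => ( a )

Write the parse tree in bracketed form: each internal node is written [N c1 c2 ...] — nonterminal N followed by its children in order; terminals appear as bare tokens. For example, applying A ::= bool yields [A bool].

[T [A unit] => [T [A unit] => [T [A ( [T [A a]] )]]]]

T
A => T
unit => T
unit => A => T
unit => unit => T
unit => unit => A
unit => unit => ( T )
unit => unit => ( A )
unit => unit => ( a )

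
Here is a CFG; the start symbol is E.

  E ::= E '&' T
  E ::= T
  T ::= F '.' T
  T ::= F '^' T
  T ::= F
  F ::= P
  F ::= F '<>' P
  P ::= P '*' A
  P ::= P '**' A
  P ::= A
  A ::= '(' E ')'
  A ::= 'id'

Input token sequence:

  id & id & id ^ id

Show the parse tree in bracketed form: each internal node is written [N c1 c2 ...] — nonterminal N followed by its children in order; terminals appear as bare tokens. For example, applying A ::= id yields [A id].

[E [E [E [T [F [P [A id]]]]] & [T [F [P [A id]]]]] & [T [F [P [A id]]] ^ [T [F [P [A id]]]]]]

E
E & T
E & T & T
T & T & T
F & T & T
P & T & T
A & T & T
id & T & T
id & F & T
id & P & T
id & A & T
id & id & T
id & id & F ^ T
id & id & P ^ T
id & id & A ^ T
id & id & id ^ T
id & id & id ^ F
id & id & id ^ P
id & id & id ^ A
id & id & id ^ id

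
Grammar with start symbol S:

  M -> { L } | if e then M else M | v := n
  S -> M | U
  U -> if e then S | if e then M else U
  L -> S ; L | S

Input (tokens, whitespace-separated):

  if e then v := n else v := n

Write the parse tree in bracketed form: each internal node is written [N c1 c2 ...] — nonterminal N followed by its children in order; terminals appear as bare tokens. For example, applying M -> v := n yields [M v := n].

S
M
if e then M else M
if e then v := n else M
if e then v := n else v := n

[S [M if e then [M v := n] else [M v := n]]]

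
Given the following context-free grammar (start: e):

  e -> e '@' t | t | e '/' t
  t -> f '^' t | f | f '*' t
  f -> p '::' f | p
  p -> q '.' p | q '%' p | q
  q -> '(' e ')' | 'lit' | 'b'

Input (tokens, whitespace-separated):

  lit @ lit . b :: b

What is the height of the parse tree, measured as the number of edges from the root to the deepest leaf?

6

[e [e [t [f [p [q lit]]]]] @ [t [f [p [q lit] . [p [q b]]] :: [f [p [q b]]]]]]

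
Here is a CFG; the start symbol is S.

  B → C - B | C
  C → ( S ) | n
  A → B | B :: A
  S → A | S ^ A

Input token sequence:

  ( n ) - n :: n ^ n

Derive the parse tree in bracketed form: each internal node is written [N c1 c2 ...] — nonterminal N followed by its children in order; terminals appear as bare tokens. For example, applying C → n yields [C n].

[S [S [A [B [C ( [S [A [B [C n]]]] )] - [B [C n]]] :: [A [B [C n]]]]] ^ [A [B [C n]]]]

S
S ^ A
A ^ A
B :: A ^ A
C - B :: A ^ A
( S ) - B :: A ^ A
( A ) - B :: A ^ A
( B ) - B :: A ^ A
( C ) - B :: A ^ A
( n ) - B :: A ^ A
( n ) - C :: A ^ A
( n ) - n :: A ^ A
( n ) - n :: B ^ A
( n ) - n :: C ^ A
( n ) - n :: n ^ A
( n ) - n :: n ^ B
( n ) - n :: n ^ C
( n ) - n :: n ^ n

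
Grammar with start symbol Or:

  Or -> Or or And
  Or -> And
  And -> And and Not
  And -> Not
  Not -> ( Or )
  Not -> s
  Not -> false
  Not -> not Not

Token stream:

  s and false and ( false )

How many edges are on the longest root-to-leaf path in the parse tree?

[Or [And [And [And [Not s]] and [Not false]] and [Not ( [Or [And [Not false]]] )]]]

6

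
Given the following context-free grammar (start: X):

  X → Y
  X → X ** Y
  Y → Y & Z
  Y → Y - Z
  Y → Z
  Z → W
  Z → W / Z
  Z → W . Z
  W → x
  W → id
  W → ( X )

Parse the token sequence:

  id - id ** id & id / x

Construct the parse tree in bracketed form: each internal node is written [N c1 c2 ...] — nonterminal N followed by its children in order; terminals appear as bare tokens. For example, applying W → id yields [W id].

[X [X [Y [Y [Z [W id]]] - [Z [W id]]]] ** [Y [Y [Z [W id]]] & [Z [W id] / [Z [W x]]]]]

X
X ** Y
Y ** Y
Y - Z ** Y
Z - Z ** Y
W - Z ** Y
id - Z ** Y
id - W ** Y
id - id ** Y
id - id ** Y & Z
id - id ** Z & Z
id - id ** W & Z
id - id ** id & Z
id - id ** id & W / Z
id - id ** id & id / Z
id - id ** id & id / W
id - id ** id & id / x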